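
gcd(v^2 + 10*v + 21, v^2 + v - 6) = v + 3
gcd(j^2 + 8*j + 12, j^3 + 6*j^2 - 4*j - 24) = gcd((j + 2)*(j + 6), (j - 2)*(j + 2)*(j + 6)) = j^2 + 8*j + 12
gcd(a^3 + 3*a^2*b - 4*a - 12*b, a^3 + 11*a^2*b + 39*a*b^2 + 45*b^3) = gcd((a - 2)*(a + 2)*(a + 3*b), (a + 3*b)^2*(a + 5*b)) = a + 3*b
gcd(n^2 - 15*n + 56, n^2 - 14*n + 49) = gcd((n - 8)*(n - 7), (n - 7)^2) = n - 7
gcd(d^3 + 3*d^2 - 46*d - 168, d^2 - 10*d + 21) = d - 7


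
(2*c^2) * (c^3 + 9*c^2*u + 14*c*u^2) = 2*c^5 + 18*c^4*u + 28*c^3*u^2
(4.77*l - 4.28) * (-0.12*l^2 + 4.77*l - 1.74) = -0.5724*l^3 + 23.2665*l^2 - 28.7154*l + 7.4472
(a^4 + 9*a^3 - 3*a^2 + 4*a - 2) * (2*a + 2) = 2*a^5 + 20*a^4 + 12*a^3 + 2*a^2 + 4*a - 4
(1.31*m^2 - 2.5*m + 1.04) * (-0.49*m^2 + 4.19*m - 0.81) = -0.6419*m^4 + 6.7139*m^3 - 12.0457*m^2 + 6.3826*m - 0.8424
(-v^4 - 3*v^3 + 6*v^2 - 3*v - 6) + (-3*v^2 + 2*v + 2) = -v^4 - 3*v^3 + 3*v^2 - v - 4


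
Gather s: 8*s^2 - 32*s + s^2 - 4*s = 9*s^2 - 36*s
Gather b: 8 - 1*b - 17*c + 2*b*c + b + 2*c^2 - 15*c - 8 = 2*b*c + 2*c^2 - 32*c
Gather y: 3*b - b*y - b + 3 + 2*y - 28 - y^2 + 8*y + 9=2*b - y^2 + y*(10 - b) - 16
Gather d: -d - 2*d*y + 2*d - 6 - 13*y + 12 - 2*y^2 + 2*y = d*(1 - 2*y) - 2*y^2 - 11*y + 6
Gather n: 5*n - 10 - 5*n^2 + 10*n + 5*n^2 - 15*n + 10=0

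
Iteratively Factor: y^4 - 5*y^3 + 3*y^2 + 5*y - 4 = (y - 1)*(y^3 - 4*y^2 - y + 4) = (y - 1)^2*(y^2 - 3*y - 4) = (y - 1)^2*(y + 1)*(y - 4)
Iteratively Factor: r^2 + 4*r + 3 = (r + 1)*(r + 3)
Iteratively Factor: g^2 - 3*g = (g - 3)*(g)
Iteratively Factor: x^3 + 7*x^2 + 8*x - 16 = (x - 1)*(x^2 + 8*x + 16) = (x - 1)*(x + 4)*(x + 4)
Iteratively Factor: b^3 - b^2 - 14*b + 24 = (b - 3)*(b^2 + 2*b - 8) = (b - 3)*(b - 2)*(b + 4)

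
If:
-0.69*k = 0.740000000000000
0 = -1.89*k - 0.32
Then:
No Solution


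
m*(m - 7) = m^2 - 7*m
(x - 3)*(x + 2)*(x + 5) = x^3 + 4*x^2 - 11*x - 30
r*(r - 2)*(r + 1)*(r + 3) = r^4 + 2*r^3 - 5*r^2 - 6*r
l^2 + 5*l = l*(l + 5)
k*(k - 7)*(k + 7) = k^3 - 49*k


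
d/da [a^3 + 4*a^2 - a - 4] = 3*a^2 + 8*a - 1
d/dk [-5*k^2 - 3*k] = -10*k - 3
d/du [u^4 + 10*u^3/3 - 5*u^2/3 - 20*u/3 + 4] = 4*u^3 + 10*u^2 - 10*u/3 - 20/3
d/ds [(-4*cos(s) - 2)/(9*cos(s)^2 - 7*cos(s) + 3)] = 2*(-18*cos(s)^2 - 18*cos(s) + 13)*sin(s)/(9*sin(s)^2 + 7*cos(s) - 12)^2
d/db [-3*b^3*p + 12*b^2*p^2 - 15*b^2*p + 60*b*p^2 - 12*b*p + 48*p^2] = 3*p*(-3*b^2 + 8*b*p - 10*b + 20*p - 4)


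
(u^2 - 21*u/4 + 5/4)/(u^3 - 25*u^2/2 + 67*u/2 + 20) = (4*u - 1)/(2*(2*u^2 - 15*u - 8))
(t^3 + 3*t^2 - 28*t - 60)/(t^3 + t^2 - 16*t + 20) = (t^3 + 3*t^2 - 28*t - 60)/(t^3 + t^2 - 16*t + 20)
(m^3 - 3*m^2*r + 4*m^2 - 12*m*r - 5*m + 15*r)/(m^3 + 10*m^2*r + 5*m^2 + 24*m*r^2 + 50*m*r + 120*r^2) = (m^2 - 3*m*r - m + 3*r)/(m^2 + 10*m*r + 24*r^2)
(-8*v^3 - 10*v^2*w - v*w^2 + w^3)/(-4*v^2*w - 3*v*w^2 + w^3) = (2*v + w)/w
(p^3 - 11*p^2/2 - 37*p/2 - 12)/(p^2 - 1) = (p^2 - 13*p/2 - 12)/(p - 1)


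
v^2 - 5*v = v*(v - 5)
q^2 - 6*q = q*(q - 6)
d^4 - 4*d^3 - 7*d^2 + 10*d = d*(d - 5)*(d - 1)*(d + 2)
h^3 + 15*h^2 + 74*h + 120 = (h + 4)*(h + 5)*(h + 6)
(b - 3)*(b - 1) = b^2 - 4*b + 3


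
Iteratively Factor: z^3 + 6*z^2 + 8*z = (z + 4)*(z^2 + 2*z) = z*(z + 4)*(z + 2)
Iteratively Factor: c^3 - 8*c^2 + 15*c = (c - 3)*(c^2 - 5*c) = c*(c - 3)*(c - 5)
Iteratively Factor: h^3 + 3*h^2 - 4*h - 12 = (h - 2)*(h^2 + 5*h + 6) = (h - 2)*(h + 2)*(h + 3)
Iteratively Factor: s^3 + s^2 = (s + 1)*(s^2) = s*(s + 1)*(s)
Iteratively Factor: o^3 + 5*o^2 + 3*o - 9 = (o + 3)*(o^2 + 2*o - 3) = (o - 1)*(o + 3)*(o + 3)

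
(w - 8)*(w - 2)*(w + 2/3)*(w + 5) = w^4 - 13*w^3/3 - 112*w^2/3 + 172*w/3 + 160/3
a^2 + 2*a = a*(a + 2)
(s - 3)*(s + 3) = s^2 - 9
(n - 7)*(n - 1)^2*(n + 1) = n^4 - 8*n^3 + 6*n^2 + 8*n - 7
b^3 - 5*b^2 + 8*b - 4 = (b - 2)^2*(b - 1)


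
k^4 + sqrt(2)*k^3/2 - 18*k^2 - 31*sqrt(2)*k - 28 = (k - 7*sqrt(2)/2)*(k + sqrt(2))^2*(k + 2*sqrt(2))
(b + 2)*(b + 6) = b^2 + 8*b + 12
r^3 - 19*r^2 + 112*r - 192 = (r - 8)^2*(r - 3)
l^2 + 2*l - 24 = (l - 4)*(l + 6)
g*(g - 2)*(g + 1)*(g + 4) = g^4 + 3*g^3 - 6*g^2 - 8*g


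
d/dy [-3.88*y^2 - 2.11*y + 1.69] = -7.76*y - 2.11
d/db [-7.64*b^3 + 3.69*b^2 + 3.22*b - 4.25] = -22.92*b^2 + 7.38*b + 3.22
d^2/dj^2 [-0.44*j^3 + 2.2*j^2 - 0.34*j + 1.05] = 4.4 - 2.64*j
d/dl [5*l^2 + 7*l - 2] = 10*l + 7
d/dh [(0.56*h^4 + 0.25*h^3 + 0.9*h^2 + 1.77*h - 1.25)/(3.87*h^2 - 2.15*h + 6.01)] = (4.3344*h^5 - 2.6445*h^4 + 12.3874*h^3 - 4.2774*h^2 + 20.493*h + 7.9502)/(14.9769*h^4 - 16.641*h^3 + 51.1399*h^2 - 25.843*h + 36.1201)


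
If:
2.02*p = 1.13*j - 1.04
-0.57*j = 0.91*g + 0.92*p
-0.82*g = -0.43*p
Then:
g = -0.11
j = 0.53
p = -0.22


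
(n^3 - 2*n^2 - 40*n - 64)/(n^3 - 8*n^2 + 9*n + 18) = (n^3 - 2*n^2 - 40*n - 64)/(n^3 - 8*n^2 + 9*n + 18)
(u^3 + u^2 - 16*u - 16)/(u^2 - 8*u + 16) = (u^2 + 5*u + 4)/(u - 4)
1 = 1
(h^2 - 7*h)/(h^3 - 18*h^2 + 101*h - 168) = h/(h^2 - 11*h + 24)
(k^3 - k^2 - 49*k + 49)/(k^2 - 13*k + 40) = (k^3 - k^2 - 49*k + 49)/(k^2 - 13*k + 40)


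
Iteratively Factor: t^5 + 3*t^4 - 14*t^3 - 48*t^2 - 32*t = (t)*(t^4 + 3*t^3 - 14*t^2 - 48*t - 32) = t*(t + 1)*(t^3 + 2*t^2 - 16*t - 32) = t*(t + 1)*(t + 2)*(t^2 - 16) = t*(t + 1)*(t + 2)*(t + 4)*(t - 4)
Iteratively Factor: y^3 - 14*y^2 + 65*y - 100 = (y - 4)*(y^2 - 10*y + 25) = (y - 5)*(y - 4)*(y - 5)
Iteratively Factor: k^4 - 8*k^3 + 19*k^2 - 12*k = (k)*(k^3 - 8*k^2 + 19*k - 12) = k*(k - 3)*(k^2 - 5*k + 4) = k*(k - 3)*(k - 1)*(k - 4)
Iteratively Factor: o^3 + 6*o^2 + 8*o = (o)*(o^2 + 6*o + 8) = o*(o + 4)*(o + 2)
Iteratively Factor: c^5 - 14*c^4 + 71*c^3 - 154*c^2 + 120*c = (c - 4)*(c^4 - 10*c^3 + 31*c^2 - 30*c) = (c - 4)*(c - 3)*(c^3 - 7*c^2 + 10*c) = (c - 5)*(c - 4)*(c - 3)*(c^2 - 2*c) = c*(c - 5)*(c - 4)*(c - 3)*(c - 2)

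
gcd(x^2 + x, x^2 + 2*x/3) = x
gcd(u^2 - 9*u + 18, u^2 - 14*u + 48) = u - 6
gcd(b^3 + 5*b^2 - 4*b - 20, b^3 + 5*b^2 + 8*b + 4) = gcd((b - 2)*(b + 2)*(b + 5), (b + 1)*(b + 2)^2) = b + 2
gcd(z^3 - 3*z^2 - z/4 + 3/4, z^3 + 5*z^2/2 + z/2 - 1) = z - 1/2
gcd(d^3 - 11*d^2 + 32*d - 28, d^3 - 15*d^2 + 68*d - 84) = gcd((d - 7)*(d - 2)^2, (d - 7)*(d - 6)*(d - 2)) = d^2 - 9*d + 14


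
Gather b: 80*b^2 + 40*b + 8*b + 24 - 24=80*b^2 + 48*b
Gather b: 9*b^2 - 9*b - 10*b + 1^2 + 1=9*b^2 - 19*b + 2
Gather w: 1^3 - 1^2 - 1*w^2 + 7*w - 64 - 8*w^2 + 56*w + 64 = -9*w^2 + 63*w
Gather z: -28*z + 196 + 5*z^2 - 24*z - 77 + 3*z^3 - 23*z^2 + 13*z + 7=3*z^3 - 18*z^2 - 39*z + 126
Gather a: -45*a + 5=5 - 45*a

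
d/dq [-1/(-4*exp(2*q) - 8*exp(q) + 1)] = -8*(exp(q) + 1)*exp(q)/(4*exp(2*q) + 8*exp(q) - 1)^2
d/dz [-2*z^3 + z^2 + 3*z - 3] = -6*z^2 + 2*z + 3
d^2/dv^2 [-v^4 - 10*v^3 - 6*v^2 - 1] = -12*v^2 - 60*v - 12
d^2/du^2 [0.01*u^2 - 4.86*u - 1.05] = 0.0200000000000000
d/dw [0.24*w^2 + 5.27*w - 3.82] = 0.48*w + 5.27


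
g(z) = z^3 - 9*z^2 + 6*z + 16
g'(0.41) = -0.88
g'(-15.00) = 951.00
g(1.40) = 9.50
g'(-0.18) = 9.34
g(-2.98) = -108.27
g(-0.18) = 14.62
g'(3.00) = -21.00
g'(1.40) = -13.32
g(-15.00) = -5474.00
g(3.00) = -20.00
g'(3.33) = -20.67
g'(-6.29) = 237.91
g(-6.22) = -610.16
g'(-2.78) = 79.23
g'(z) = 3*z^2 - 18*z + 6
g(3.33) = -26.89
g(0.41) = 17.02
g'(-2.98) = 86.28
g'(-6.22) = 234.03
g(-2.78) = -91.72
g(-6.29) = -626.68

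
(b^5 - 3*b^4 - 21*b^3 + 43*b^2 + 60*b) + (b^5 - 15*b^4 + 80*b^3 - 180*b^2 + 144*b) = 2*b^5 - 18*b^4 + 59*b^3 - 137*b^2 + 204*b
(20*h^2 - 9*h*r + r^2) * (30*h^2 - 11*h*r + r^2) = 600*h^4 - 490*h^3*r + 149*h^2*r^2 - 20*h*r^3 + r^4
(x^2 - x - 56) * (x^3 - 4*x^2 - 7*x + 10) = x^5 - 5*x^4 - 59*x^3 + 241*x^2 + 382*x - 560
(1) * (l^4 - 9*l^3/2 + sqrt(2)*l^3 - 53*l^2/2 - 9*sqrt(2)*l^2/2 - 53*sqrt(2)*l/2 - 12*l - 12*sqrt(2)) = l^4 - 9*l^3/2 + sqrt(2)*l^3 - 53*l^2/2 - 9*sqrt(2)*l^2/2 - 53*sqrt(2)*l/2 - 12*l - 12*sqrt(2)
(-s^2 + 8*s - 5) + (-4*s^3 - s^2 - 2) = -4*s^3 - 2*s^2 + 8*s - 7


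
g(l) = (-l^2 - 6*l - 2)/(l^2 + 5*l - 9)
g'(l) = (-2*l - 6)/(l^2 + 5*l - 9) + (-2*l - 5)*(-l^2 - 6*l - 2)/(l^2 + 5*l - 9)^2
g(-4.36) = -0.44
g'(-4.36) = -0.09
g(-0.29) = 0.03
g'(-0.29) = 0.54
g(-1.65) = -0.36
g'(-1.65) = 0.14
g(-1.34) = -0.31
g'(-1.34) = 0.19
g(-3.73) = -0.47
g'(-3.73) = -0.02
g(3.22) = -1.81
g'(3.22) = 0.48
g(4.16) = -1.52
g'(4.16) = 0.20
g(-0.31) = 0.02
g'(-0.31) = 0.52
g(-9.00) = -1.07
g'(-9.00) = -0.07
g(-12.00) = -0.99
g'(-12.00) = -0.00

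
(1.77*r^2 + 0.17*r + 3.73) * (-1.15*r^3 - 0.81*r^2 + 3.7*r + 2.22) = -2.0355*r^5 - 1.6292*r^4 + 2.1218*r^3 + 1.5371*r^2 + 14.1784*r + 8.2806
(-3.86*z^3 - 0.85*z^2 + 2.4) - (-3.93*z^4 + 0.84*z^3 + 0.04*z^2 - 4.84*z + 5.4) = 3.93*z^4 - 4.7*z^3 - 0.89*z^2 + 4.84*z - 3.0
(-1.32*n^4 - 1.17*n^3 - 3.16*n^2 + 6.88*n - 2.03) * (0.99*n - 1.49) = -1.3068*n^5 + 0.8085*n^4 - 1.3851*n^3 + 11.5196*n^2 - 12.2609*n + 3.0247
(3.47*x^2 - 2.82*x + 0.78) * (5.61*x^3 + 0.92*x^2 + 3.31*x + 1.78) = 19.4667*x^5 - 12.6278*x^4 + 13.2671*x^3 - 2.44*x^2 - 2.4378*x + 1.3884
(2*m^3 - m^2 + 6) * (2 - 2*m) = -4*m^4 + 6*m^3 - 2*m^2 - 12*m + 12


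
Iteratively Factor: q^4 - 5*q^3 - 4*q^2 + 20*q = (q + 2)*(q^3 - 7*q^2 + 10*q) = (q - 5)*(q + 2)*(q^2 - 2*q) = (q - 5)*(q - 2)*(q + 2)*(q)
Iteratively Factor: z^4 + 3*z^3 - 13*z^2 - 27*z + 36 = (z - 1)*(z^3 + 4*z^2 - 9*z - 36) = (z - 1)*(z + 4)*(z^2 - 9) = (z - 3)*(z - 1)*(z + 4)*(z + 3)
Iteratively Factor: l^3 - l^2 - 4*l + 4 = (l + 2)*(l^2 - 3*l + 2) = (l - 1)*(l + 2)*(l - 2)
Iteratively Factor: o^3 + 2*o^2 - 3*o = (o)*(o^2 + 2*o - 3) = o*(o - 1)*(o + 3)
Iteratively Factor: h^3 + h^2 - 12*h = (h - 3)*(h^2 + 4*h) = h*(h - 3)*(h + 4)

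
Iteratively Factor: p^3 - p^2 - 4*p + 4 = (p + 2)*(p^2 - 3*p + 2) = (p - 2)*(p + 2)*(p - 1)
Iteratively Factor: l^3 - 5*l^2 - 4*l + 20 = (l + 2)*(l^2 - 7*l + 10) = (l - 5)*(l + 2)*(l - 2)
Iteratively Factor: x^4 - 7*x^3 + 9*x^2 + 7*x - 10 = (x - 2)*(x^3 - 5*x^2 - x + 5) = (x - 2)*(x - 1)*(x^2 - 4*x - 5) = (x - 2)*(x - 1)*(x + 1)*(x - 5)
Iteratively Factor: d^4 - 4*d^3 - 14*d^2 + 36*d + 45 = (d - 5)*(d^3 + d^2 - 9*d - 9) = (d - 5)*(d + 3)*(d^2 - 2*d - 3) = (d - 5)*(d - 3)*(d + 3)*(d + 1)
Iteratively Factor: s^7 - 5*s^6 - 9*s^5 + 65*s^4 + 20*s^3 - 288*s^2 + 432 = (s - 2)*(s^6 - 3*s^5 - 15*s^4 + 35*s^3 + 90*s^2 - 108*s - 216) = (s - 3)*(s - 2)*(s^5 - 15*s^3 - 10*s^2 + 60*s + 72) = (s - 3)*(s - 2)*(s + 2)*(s^4 - 2*s^3 - 11*s^2 + 12*s + 36) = (s - 3)*(s - 2)*(s + 2)^2*(s^3 - 4*s^2 - 3*s + 18) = (s - 3)^2*(s - 2)*(s + 2)^2*(s^2 - s - 6) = (s - 3)^3*(s - 2)*(s + 2)^2*(s + 2)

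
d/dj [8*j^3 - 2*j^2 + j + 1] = 24*j^2 - 4*j + 1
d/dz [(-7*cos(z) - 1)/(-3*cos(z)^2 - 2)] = (21*cos(z)^2 + 6*cos(z) - 14)*sin(z)/(3*sin(z)^2 - 5)^2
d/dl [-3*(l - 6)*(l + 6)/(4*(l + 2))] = 3*(-2*l*(l + 2) + (l - 6)*(l + 6))/(4*(l + 2)^2)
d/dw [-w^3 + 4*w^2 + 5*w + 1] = -3*w^2 + 8*w + 5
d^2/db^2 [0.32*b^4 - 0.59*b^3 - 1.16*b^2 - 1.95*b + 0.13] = 3.84*b^2 - 3.54*b - 2.32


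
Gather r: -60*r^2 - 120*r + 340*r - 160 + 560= -60*r^2 + 220*r + 400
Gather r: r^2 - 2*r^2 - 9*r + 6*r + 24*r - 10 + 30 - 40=-r^2 + 21*r - 20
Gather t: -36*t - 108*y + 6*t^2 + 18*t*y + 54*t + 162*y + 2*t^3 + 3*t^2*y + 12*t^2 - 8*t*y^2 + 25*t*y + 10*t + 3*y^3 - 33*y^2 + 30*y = 2*t^3 + t^2*(3*y + 18) + t*(-8*y^2 + 43*y + 28) + 3*y^3 - 33*y^2 + 84*y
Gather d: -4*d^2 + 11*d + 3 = -4*d^2 + 11*d + 3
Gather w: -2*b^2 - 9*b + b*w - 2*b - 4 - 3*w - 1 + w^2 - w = -2*b^2 - 11*b + w^2 + w*(b - 4) - 5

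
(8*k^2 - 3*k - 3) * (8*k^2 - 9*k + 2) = 64*k^4 - 96*k^3 + 19*k^2 + 21*k - 6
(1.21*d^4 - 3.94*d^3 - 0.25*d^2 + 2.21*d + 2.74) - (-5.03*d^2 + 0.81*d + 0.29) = 1.21*d^4 - 3.94*d^3 + 4.78*d^2 + 1.4*d + 2.45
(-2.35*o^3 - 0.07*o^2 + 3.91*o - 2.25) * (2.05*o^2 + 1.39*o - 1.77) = -4.8175*o^5 - 3.41*o^4 + 12.0777*o^3 + 0.9463*o^2 - 10.0482*o + 3.9825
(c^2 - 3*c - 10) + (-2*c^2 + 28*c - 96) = -c^2 + 25*c - 106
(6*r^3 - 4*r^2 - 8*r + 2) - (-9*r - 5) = 6*r^3 - 4*r^2 + r + 7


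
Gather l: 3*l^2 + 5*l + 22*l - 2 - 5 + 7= 3*l^2 + 27*l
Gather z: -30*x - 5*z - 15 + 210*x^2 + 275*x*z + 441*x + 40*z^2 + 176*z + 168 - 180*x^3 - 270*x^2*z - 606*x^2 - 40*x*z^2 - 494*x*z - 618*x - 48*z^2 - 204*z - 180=-180*x^3 - 396*x^2 - 207*x + z^2*(-40*x - 8) + z*(-270*x^2 - 219*x - 33) - 27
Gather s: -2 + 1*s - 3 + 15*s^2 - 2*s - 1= 15*s^2 - s - 6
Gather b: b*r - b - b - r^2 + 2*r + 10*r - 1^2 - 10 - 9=b*(r - 2) - r^2 + 12*r - 20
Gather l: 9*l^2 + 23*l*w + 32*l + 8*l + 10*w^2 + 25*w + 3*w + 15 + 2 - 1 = 9*l^2 + l*(23*w + 40) + 10*w^2 + 28*w + 16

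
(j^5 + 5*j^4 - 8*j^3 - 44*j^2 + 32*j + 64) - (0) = j^5 + 5*j^4 - 8*j^3 - 44*j^2 + 32*j + 64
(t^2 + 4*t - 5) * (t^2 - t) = t^4 + 3*t^3 - 9*t^2 + 5*t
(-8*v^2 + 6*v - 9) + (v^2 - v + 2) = -7*v^2 + 5*v - 7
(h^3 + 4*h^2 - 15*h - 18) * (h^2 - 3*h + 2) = h^5 + h^4 - 25*h^3 + 35*h^2 + 24*h - 36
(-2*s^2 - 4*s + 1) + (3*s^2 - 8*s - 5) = s^2 - 12*s - 4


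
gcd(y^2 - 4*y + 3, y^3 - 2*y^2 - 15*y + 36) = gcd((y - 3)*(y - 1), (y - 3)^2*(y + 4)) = y - 3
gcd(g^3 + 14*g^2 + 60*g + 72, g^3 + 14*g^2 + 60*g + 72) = g^3 + 14*g^2 + 60*g + 72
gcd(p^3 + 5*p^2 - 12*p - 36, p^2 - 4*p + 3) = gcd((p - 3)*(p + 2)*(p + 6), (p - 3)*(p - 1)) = p - 3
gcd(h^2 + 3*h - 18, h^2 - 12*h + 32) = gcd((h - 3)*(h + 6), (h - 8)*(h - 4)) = 1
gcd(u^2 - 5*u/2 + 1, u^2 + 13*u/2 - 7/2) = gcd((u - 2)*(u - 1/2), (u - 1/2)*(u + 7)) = u - 1/2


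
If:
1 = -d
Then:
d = -1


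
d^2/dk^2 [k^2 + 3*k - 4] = 2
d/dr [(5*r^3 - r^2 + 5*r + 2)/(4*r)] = (10*r^3 - r^2 - 2)/(4*r^2)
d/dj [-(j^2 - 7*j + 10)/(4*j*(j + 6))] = (-13*j^2 + 20*j + 60)/(4*j^2*(j^2 + 12*j + 36))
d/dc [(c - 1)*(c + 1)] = 2*c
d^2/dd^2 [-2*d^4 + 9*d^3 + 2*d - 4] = 6*d*(9 - 4*d)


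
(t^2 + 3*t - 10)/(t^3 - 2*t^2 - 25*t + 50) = 1/(t - 5)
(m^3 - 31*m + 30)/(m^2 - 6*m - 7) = (-m^3 + 31*m - 30)/(-m^2 + 6*m + 7)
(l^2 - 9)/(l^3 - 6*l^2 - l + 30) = (l + 3)/(l^2 - 3*l - 10)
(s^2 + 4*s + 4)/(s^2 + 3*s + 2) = (s + 2)/(s + 1)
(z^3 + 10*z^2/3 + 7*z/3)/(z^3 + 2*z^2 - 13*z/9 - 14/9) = 3*z*(z + 1)/(3*z^2 - z - 2)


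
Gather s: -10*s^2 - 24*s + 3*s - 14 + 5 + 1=-10*s^2 - 21*s - 8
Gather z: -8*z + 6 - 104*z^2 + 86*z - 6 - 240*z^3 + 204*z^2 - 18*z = -240*z^3 + 100*z^2 + 60*z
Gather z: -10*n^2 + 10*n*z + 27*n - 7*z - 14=-10*n^2 + 27*n + z*(10*n - 7) - 14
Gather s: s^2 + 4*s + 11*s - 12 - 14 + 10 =s^2 + 15*s - 16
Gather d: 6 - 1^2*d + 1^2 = 7 - d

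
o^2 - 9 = (o - 3)*(o + 3)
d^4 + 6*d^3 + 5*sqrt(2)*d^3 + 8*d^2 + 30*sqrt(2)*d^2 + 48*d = d*(d + 6)*(d + sqrt(2))*(d + 4*sqrt(2))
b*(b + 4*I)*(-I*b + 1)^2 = -b^4 - 6*I*b^3 + 9*b^2 + 4*I*b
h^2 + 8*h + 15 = (h + 3)*(h + 5)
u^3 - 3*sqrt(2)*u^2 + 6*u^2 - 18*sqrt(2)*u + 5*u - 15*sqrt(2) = (u + 1)*(u + 5)*(u - 3*sqrt(2))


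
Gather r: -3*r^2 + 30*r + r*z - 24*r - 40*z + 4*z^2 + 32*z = -3*r^2 + r*(z + 6) + 4*z^2 - 8*z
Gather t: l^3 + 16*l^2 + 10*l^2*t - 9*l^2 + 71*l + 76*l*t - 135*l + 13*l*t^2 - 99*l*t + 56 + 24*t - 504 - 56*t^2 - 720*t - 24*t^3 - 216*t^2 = l^3 + 7*l^2 - 64*l - 24*t^3 + t^2*(13*l - 272) + t*(10*l^2 - 23*l - 696) - 448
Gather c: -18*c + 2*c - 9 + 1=-16*c - 8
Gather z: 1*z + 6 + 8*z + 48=9*z + 54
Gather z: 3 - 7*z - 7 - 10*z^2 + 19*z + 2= -10*z^2 + 12*z - 2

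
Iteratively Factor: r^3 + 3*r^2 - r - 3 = (r - 1)*(r^2 + 4*r + 3) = (r - 1)*(r + 3)*(r + 1)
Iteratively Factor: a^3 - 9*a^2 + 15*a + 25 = (a - 5)*(a^2 - 4*a - 5) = (a - 5)*(a + 1)*(a - 5)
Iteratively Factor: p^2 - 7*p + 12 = (p - 3)*(p - 4)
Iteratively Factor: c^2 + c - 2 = (c - 1)*(c + 2)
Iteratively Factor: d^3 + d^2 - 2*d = (d)*(d^2 + d - 2) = d*(d - 1)*(d + 2)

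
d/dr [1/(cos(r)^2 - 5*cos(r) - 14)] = (2*cos(r) - 5)*sin(r)/(sin(r)^2 + 5*cos(r) + 13)^2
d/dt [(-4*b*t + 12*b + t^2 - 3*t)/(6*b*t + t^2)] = (-72*b^2 + 10*b*t^2 - 24*b*t + 3*t^2)/(t^2*(36*b^2 + 12*b*t + t^2))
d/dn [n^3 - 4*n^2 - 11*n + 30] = 3*n^2 - 8*n - 11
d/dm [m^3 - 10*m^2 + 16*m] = 3*m^2 - 20*m + 16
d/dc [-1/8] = 0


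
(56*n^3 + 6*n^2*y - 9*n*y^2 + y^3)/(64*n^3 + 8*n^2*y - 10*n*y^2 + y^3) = (-7*n + y)/(-8*n + y)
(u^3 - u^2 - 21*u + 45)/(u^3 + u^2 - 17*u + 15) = (u - 3)/(u - 1)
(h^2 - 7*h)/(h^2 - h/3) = 3*(h - 7)/(3*h - 1)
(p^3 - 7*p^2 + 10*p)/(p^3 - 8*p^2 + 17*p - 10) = p/(p - 1)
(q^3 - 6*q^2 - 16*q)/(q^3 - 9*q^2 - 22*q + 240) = q*(q + 2)/(q^2 - q - 30)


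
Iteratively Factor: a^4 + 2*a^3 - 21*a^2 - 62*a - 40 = (a + 1)*(a^3 + a^2 - 22*a - 40) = (a + 1)*(a + 4)*(a^2 - 3*a - 10) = (a - 5)*(a + 1)*(a + 4)*(a + 2)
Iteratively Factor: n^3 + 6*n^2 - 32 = (n - 2)*(n^2 + 8*n + 16) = (n - 2)*(n + 4)*(n + 4)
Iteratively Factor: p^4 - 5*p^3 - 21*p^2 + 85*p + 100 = (p + 1)*(p^3 - 6*p^2 - 15*p + 100) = (p - 5)*(p + 1)*(p^2 - p - 20) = (p - 5)^2*(p + 1)*(p + 4)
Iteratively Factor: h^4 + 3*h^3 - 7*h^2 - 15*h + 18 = (h - 1)*(h^3 + 4*h^2 - 3*h - 18) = (h - 1)*(h + 3)*(h^2 + h - 6) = (h - 2)*(h - 1)*(h + 3)*(h + 3)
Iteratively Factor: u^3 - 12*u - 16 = (u + 2)*(u^2 - 2*u - 8) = (u + 2)^2*(u - 4)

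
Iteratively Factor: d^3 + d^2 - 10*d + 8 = (d + 4)*(d^2 - 3*d + 2) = (d - 1)*(d + 4)*(d - 2)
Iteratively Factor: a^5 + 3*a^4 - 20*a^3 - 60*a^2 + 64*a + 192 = (a - 4)*(a^4 + 7*a^3 + 8*a^2 - 28*a - 48) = (a - 4)*(a + 3)*(a^3 + 4*a^2 - 4*a - 16) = (a - 4)*(a + 2)*(a + 3)*(a^2 + 2*a - 8) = (a - 4)*(a + 2)*(a + 3)*(a + 4)*(a - 2)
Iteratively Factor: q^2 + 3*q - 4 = (q + 4)*(q - 1)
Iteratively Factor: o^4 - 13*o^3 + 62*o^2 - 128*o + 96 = (o - 4)*(o^3 - 9*o^2 + 26*o - 24) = (o - 4)*(o - 3)*(o^2 - 6*o + 8) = (o - 4)*(o - 3)*(o - 2)*(o - 4)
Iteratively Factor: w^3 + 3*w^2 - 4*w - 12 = (w - 2)*(w^2 + 5*w + 6) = (w - 2)*(w + 2)*(w + 3)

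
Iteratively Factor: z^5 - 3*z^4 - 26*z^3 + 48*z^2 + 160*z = (z + 4)*(z^4 - 7*z^3 + 2*z^2 + 40*z) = (z - 5)*(z + 4)*(z^3 - 2*z^2 - 8*z) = (z - 5)*(z + 2)*(z + 4)*(z^2 - 4*z) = z*(z - 5)*(z + 2)*(z + 4)*(z - 4)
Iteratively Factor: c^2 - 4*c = (c - 4)*(c)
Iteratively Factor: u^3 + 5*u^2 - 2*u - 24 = (u + 4)*(u^2 + u - 6) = (u + 3)*(u + 4)*(u - 2)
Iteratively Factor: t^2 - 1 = (t - 1)*(t + 1)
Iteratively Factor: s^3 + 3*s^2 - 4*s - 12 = (s - 2)*(s^2 + 5*s + 6) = (s - 2)*(s + 2)*(s + 3)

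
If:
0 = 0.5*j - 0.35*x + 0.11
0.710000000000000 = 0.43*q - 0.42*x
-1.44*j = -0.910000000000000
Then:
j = 0.63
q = 2.84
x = 1.22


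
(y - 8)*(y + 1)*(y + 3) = y^3 - 4*y^2 - 29*y - 24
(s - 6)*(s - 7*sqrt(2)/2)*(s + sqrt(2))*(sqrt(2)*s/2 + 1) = sqrt(2)*s^4/2 - 3*sqrt(2)*s^3 - 3*s^3/2 - 6*sqrt(2)*s^2 + 9*s^2 - 7*s + 36*sqrt(2)*s + 42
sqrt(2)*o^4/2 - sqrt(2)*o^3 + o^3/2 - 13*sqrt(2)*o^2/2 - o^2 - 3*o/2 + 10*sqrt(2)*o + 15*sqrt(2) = (o - 3)*(o - 2*sqrt(2))*(o + 5*sqrt(2)/2)*(sqrt(2)*o/2 + sqrt(2)/2)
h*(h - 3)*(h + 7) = h^3 + 4*h^2 - 21*h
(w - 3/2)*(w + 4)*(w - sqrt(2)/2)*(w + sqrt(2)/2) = w^4 + 5*w^3/2 - 13*w^2/2 - 5*w/4 + 3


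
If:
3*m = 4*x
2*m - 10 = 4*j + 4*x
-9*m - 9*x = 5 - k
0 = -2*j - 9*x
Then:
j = -27/10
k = 88/5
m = 4/5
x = 3/5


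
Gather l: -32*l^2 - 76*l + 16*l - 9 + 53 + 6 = -32*l^2 - 60*l + 50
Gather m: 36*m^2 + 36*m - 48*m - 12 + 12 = 36*m^2 - 12*m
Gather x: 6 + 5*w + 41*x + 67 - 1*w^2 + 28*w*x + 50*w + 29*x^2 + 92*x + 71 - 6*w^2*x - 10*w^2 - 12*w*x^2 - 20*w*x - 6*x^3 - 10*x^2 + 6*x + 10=-11*w^2 + 55*w - 6*x^3 + x^2*(19 - 12*w) + x*(-6*w^2 + 8*w + 139) + 154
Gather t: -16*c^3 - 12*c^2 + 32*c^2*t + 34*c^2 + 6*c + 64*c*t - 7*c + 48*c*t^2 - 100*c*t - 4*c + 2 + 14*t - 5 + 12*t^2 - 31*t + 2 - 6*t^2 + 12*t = -16*c^3 + 22*c^2 - 5*c + t^2*(48*c + 6) + t*(32*c^2 - 36*c - 5) - 1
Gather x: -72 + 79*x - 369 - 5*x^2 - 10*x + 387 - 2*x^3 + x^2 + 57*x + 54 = -2*x^3 - 4*x^2 + 126*x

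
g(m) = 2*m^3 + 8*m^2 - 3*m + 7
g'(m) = 6*m^2 + 16*m - 3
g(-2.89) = 34.21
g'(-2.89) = 0.87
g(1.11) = 16.26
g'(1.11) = 22.15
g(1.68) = 34.02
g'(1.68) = 40.81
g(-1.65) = 24.75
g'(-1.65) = -13.06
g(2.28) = 65.45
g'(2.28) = 64.67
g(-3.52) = 29.45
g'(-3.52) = 15.02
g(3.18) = 142.67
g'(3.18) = 108.55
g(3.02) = 125.99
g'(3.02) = 100.04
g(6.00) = 709.00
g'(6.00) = 309.00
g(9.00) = 2086.00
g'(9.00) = 627.00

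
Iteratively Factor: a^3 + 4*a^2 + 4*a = (a + 2)*(a^2 + 2*a) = (a + 2)^2*(a)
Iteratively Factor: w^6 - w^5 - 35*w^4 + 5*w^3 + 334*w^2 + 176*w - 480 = (w - 4)*(w^5 + 3*w^4 - 23*w^3 - 87*w^2 - 14*w + 120) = (w - 4)*(w + 2)*(w^4 + w^3 - 25*w^2 - 37*w + 60) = (w - 4)*(w + 2)*(w + 4)*(w^3 - 3*w^2 - 13*w + 15) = (w - 4)*(w - 1)*(w + 2)*(w + 4)*(w^2 - 2*w - 15) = (w - 5)*(w - 4)*(w - 1)*(w + 2)*(w + 4)*(w + 3)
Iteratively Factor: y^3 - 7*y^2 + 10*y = (y)*(y^2 - 7*y + 10) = y*(y - 5)*(y - 2)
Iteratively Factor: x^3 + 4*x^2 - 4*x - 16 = (x + 4)*(x^2 - 4) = (x + 2)*(x + 4)*(x - 2)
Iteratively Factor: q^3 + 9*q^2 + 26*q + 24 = (q + 4)*(q^2 + 5*q + 6) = (q + 2)*(q + 4)*(q + 3)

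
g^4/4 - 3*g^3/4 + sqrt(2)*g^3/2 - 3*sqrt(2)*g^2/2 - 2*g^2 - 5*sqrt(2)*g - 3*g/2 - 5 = (g/2 + 1)*(g/2 + sqrt(2)/2)*(g - 5)*(g + sqrt(2))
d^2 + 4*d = d*(d + 4)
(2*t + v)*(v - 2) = 2*t*v - 4*t + v^2 - 2*v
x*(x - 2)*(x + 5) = x^3 + 3*x^2 - 10*x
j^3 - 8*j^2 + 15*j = j*(j - 5)*(j - 3)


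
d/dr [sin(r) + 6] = cos(r)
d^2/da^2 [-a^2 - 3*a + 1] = -2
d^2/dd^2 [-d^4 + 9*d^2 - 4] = 18 - 12*d^2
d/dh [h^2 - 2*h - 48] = 2*h - 2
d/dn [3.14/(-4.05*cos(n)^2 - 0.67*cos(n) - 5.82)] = -(25.434*cos(n) + 2.1038)*sin(n)/(4.05*cos(n)^2 + 0.67*cos(n) + 5.82)^2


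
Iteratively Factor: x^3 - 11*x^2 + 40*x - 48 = (x - 4)*(x^2 - 7*x + 12) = (x - 4)^2*(x - 3)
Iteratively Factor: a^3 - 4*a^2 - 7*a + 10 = (a + 2)*(a^2 - 6*a + 5) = (a - 5)*(a + 2)*(a - 1)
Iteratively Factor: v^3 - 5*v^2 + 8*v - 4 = (v - 1)*(v^2 - 4*v + 4) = (v - 2)*(v - 1)*(v - 2)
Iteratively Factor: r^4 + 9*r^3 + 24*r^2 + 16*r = (r + 4)*(r^3 + 5*r^2 + 4*r) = (r + 4)^2*(r^2 + r) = r*(r + 4)^2*(r + 1)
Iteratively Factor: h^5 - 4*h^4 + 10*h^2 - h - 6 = (h + 1)*(h^4 - 5*h^3 + 5*h^2 + 5*h - 6) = (h - 2)*(h + 1)*(h^3 - 3*h^2 - h + 3) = (h - 3)*(h - 2)*(h + 1)*(h^2 - 1) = (h - 3)*(h - 2)*(h - 1)*(h + 1)*(h + 1)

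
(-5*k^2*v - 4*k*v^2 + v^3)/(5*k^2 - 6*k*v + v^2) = v*(k + v)/(-k + v)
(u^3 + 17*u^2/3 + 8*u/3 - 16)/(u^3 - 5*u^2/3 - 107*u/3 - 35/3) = (-3*u^3 - 17*u^2 - 8*u + 48)/(-3*u^3 + 5*u^2 + 107*u + 35)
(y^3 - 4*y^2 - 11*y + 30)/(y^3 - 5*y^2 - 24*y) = (y^2 - 7*y + 10)/(y*(y - 8))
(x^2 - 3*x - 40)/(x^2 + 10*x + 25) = (x - 8)/(x + 5)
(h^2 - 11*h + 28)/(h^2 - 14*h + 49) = (h - 4)/(h - 7)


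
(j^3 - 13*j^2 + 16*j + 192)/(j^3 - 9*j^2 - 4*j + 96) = (j - 8)/(j - 4)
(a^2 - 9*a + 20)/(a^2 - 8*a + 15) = (a - 4)/(a - 3)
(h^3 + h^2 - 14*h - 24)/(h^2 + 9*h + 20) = (h^3 + h^2 - 14*h - 24)/(h^2 + 9*h + 20)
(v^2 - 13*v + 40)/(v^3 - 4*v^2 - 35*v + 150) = (v - 8)/(v^2 + v - 30)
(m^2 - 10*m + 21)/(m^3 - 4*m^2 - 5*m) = (-m^2 + 10*m - 21)/(m*(-m^2 + 4*m + 5))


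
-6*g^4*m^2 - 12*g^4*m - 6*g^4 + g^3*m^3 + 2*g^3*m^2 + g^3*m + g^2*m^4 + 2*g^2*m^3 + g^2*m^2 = (-2*g + m)*(3*g + m)*(g*m + g)^2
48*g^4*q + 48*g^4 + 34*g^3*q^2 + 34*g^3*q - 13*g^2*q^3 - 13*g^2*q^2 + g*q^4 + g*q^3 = (-8*g + q)*(-6*g + q)*(g + q)*(g*q + g)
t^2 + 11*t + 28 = (t + 4)*(t + 7)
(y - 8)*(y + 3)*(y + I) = y^3 - 5*y^2 + I*y^2 - 24*y - 5*I*y - 24*I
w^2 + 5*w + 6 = (w + 2)*(w + 3)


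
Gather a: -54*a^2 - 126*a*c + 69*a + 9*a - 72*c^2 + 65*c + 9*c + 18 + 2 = -54*a^2 + a*(78 - 126*c) - 72*c^2 + 74*c + 20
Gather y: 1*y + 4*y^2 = 4*y^2 + y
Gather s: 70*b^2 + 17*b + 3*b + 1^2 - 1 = 70*b^2 + 20*b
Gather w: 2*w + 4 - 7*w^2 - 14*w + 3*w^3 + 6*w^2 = 3*w^3 - w^2 - 12*w + 4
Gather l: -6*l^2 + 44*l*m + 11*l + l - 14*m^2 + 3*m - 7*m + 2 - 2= -6*l^2 + l*(44*m + 12) - 14*m^2 - 4*m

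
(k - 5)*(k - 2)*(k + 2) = k^3 - 5*k^2 - 4*k + 20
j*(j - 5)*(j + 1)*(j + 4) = j^4 - 21*j^2 - 20*j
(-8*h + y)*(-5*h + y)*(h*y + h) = 40*h^3*y + 40*h^3 - 13*h^2*y^2 - 13*h^2*y + h*y^3 + h*y^2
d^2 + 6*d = d*(d + 6)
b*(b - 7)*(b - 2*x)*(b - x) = b^4 - 3*b^3*x - 7*b^3 + 2*b^2*x^2 + 21*b^2*x - 14*b*x^2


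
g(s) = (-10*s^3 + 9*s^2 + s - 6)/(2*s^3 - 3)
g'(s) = -6*s^2*(-10*s^3 + 9*s^2 + s - 6)/(2*s^3 - 3)^2 + (-30*s^2 + 18*s + 1)/(2*s^3 - 3)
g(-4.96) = -5.79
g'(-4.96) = -0.12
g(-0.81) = -1.09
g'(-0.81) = 7.14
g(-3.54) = -5.96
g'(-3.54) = -0.10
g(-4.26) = -5.88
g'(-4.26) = -0.12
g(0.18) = 1.87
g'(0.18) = -0.97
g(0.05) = 1.98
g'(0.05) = -0.60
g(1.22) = -15.11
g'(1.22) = 179.23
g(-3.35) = -5.98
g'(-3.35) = -0.09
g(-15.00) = -5.29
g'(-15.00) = -0.02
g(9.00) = -4.51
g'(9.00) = -0.05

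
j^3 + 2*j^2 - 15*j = j*(j - 3)*(j + 5)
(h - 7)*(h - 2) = h^2 - 9*h + 14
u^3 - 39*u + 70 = (u - 5)*(u - 2)*(u + 7)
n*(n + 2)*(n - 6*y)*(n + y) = n^4 - 5*n^3*y + 2*n^3 - 6*n^2*y^2 - 10*n^2*y - 12*n*y^2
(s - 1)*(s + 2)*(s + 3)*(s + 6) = s^4 + 10*s^3 + 25*s^2 - 36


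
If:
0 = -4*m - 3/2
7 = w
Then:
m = -3/8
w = 7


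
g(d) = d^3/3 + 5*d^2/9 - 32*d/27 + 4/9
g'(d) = d^2 + 10*d/9 - 32/27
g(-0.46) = 1.07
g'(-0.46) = -1.48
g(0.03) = 0.41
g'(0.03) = -1.15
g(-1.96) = 2.39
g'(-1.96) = 0.48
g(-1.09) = 1.96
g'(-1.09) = -1.21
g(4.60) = 39.19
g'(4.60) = 25.09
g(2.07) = 3.33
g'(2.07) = 5.40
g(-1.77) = 2.43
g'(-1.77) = -0.02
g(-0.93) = 1.76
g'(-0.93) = -1.35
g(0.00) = 0.44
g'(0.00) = -1.19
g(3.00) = 10.89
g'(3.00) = 11.15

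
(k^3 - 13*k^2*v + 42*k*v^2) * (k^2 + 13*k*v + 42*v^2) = k^5 - 85*k^3*v^2 + 1764*k*v^4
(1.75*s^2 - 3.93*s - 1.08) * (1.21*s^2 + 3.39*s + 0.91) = 2.1175*s^4 + 1.1772*s^3 - 13.037*s^2 - 7.2375*s - 0.9828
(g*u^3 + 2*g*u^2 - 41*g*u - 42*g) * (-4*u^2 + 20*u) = -4*g*u^5 + 12*g*u^4 + 204*g*u^3 - 652*g*u^2 - 840*g*u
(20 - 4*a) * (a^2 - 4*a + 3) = -4*a^3 + 36*a^2 - 92*a + 60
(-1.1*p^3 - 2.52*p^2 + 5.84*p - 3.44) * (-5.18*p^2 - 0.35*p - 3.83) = 5.698*p^5 + 13.4386*p^4 - 25.1562*p^3 + 25.4268*p^2 - 21.1632*p + 13.1752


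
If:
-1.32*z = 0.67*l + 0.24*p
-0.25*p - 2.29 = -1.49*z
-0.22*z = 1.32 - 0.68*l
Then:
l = 2.04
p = -7.36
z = 0.30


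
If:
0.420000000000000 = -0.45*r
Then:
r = -0.93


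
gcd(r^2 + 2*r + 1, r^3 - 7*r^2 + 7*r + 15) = r + 1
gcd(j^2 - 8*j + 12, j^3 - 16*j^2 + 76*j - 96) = j^2 - 8*j + 12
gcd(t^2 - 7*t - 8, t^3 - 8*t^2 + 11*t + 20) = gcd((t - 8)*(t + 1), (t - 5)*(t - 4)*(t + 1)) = t + 1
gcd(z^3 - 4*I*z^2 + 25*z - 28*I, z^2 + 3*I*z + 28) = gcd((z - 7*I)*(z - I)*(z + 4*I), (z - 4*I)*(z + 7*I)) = 1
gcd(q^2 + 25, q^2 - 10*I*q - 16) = 1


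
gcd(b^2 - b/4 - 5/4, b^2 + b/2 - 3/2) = 1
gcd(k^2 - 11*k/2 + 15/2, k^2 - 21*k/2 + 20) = k - 5/2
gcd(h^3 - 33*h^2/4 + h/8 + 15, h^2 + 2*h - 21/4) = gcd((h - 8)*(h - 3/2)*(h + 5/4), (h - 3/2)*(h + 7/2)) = h - 3/2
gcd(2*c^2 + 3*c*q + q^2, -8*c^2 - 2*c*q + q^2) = 2*c + q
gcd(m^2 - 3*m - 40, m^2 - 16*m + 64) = m - 8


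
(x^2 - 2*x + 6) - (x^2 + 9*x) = 6 - 11*x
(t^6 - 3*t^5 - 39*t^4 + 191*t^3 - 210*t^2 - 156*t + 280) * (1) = t^6 - 3*t^5 - 39*t^4 + 191*t^3 - 210*t^2 - 156*t + 280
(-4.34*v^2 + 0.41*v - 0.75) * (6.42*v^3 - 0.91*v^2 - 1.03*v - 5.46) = -27.8628*v^5 + 6.5816*v^4 - 0.717899999999999*v^3 + 23.9566*v^2 - 1.4661*v + 4.095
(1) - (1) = 0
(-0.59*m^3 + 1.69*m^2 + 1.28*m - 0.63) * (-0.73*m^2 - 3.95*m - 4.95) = 0.4307*m^5 + 1.0968*m^4 - 4.6894*m^3 - 12.9616*m^2 - 3.8475*m + 3.1185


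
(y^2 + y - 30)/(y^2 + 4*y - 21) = (y^2 + y - 30)/(y^2 + 4*y - 21)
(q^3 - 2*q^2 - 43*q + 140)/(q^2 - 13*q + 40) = (q^2 + 3*q - 28)/(q - 8)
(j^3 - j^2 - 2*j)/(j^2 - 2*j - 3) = j*(j - 2)/(j - 3)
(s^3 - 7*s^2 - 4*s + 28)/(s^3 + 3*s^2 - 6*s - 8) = (s^2 - 5*s - 14)/(s^2 + 5*s + 4)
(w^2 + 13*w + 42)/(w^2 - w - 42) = (w + 7)/(w - 7)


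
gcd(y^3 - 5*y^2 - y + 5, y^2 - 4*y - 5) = y^2 - 4*y - 5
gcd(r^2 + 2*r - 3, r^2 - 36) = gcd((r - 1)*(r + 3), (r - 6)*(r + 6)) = 1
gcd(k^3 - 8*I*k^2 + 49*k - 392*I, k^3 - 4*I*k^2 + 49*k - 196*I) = k^2 + 49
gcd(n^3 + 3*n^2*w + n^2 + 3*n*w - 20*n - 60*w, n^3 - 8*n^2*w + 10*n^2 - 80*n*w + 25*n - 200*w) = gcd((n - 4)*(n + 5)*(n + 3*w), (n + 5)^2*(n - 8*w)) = n + 5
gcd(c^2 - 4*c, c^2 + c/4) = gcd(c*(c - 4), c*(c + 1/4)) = c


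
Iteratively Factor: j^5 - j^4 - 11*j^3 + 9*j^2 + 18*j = (j)*(j^4 - j^3 - 11*j^2 + 9*j + 18) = j*(j - 2)*(j^3 + j^2 - 9*j - 9) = j*(j - 3)*(j - 2)*(j^2 + 4*j + 3) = j*(j - 3)*(j - 2)*(j + 3)*(j + 1)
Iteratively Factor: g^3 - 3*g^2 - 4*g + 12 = (g - 3)*(g^2 - 4) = (g - 3)*(g + 2)*(g - 2)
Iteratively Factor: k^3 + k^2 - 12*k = (k - 3)*(k^2 + 4*k) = k*(k - 3)*(k + 4)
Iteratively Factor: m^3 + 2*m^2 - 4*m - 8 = (m - 2)*(m^2 + 4*m + 4) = (m - 2)*(m + 2)*(m + 2)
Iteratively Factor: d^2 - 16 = (d - 4)*(d + 4)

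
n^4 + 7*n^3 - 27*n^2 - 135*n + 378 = (n - 3)^2*(n + 6)*(n + 7)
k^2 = k^2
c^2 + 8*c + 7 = (c + 1)*(c + 7)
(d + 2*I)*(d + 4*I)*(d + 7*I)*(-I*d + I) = -I*d^4 + 13*d^3 + I*d^3 - 13*d^2 + 50*I*d^2 - 56*d - 50*I*d + 56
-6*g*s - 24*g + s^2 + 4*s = (-6*g + s)*(s + 4)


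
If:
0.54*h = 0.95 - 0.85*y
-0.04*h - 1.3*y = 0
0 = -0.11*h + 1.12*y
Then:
No Solution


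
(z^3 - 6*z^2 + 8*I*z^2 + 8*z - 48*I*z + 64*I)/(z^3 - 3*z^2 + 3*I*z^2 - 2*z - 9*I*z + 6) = (z^3 + z^2*(-6 + 8*I) + z*(8 - 48*I) + 64*I)/(z^3 + z^2*(-3 + 3*I) + z*(-2 - 9*I) + 6)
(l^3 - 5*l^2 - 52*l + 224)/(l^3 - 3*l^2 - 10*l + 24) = (l^2 - l - 56)/(l^2 + l - 6)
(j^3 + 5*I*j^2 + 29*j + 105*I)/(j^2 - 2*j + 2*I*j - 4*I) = (j^3 + 5*I*j^2 + 29*j + 105*I)/(j^2 + 2*j*(-1 + I) - 4*I)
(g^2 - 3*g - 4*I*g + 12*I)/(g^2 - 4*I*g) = (g - 3)/g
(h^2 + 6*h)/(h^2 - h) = (h + 6)/(h - 1)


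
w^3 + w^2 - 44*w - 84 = (w - 7)*(w + 2)*(w + 6)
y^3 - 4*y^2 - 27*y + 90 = (y - 6)*(y - 3)*(y + 5)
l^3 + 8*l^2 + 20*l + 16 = (l + 2)^2*(l + 4)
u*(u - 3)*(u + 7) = u^3 + 4*u^2 - 21*u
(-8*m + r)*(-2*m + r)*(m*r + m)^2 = 16*m^4*r^2 + 32*m^4*r + 16*m^4 - 10*m^3*r^3 - 20*m^3*r^2 - 10*m^3*r + m^2*r^4 + 2*m^2*r^3 + m^2*r^2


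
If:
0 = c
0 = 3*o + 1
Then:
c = 0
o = -1/3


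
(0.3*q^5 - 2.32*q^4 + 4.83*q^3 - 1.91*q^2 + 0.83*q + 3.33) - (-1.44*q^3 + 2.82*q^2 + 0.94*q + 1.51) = 0.3*q^5 - 2.32*q^4 + 6.27*q^3 - 4.73*q^2 - 0.11*q + 1.82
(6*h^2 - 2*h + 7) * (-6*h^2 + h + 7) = -36*h^4 + 18*h^3 - 2*h^2 - 7*h + 49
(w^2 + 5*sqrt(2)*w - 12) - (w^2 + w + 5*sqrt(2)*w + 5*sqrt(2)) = -w - 12 - 5*sqrt(2)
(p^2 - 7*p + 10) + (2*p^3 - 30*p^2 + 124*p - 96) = 2*p^3 - 29*p^2 + 117*p - 86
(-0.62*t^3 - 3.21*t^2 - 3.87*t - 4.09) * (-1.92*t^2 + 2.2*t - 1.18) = 1.1904*t^5 + 4.7992*t^4 + 1.1*t^3 + 3.1266*t^2 - 4.4314*t + 4.8262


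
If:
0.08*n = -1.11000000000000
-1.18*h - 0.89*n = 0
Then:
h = 10.47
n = -13.88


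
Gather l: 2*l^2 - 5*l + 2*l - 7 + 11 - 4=2*l^2 - 3*l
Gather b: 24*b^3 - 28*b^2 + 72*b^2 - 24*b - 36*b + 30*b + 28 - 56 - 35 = 24*b^3 + 44*b^2 - 30*b - 63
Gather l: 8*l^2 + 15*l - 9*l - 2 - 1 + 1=8*l^2 + 6*l - 2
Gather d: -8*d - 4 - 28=-8*d - 32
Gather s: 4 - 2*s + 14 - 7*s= 18 - 9*s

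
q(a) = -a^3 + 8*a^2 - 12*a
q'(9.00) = -111.00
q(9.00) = -189.00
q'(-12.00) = -636.00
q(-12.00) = 3024.00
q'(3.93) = 4.55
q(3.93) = 15.70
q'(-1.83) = -51.33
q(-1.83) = 54.88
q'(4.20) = 2.28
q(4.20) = 16.63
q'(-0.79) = -26.51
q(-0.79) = 14.97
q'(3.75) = 5.81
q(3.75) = 14.77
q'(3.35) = 7.93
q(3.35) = 11.98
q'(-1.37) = -39.55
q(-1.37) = 34.03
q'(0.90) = -0.03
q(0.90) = -5.05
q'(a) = -3*a^2 + 16*a - 12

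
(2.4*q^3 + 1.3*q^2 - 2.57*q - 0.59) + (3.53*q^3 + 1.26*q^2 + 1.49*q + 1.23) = 5.93*q^3 + 2.56*q^2 - 1.08*q + 0.64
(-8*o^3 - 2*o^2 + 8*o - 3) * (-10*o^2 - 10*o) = 80*o^5 + 100*o^4 - 60*o^3 - 50*o^2 + 30*o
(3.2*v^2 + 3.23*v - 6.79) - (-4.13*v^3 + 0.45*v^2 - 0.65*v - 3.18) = 4.13*v^3 + 2.75*v^2 + 3.88*v - 3.61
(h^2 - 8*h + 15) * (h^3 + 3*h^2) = h^5 - 5*h^4 - 9*h^3 + 45*h^2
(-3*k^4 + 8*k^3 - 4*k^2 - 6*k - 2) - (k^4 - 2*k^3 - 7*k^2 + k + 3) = -4*k^4 + 10*k^3 + 3*k^2 - 7*k - 5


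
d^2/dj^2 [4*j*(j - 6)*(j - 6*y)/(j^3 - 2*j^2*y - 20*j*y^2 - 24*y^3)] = 16*(-2*j*y - 3*j + 2*y^2 + 12*y)/(j^4 + 8*j^3*y + 24*j^2*y^2 + 32*j*y^3 + 16*y^4)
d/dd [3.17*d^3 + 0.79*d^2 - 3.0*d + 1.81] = 9.51*d^2 + 1.58*d - 3.0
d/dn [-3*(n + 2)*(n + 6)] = -6*n - 24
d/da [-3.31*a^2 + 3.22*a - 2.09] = 3.22 - 6.62*a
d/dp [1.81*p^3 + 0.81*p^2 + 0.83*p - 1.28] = 5.43*p^2 + 1.62*p + 0.83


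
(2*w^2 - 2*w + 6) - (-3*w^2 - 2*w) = 5*w^2 + 6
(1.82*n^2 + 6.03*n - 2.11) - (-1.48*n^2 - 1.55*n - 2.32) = 3.3*n^2 + 7.58*n + 0.21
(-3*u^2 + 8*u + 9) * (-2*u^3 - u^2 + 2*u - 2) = 6*u^5 - 13*u^4 - 32*u^3 + 13*u^2 + 2*u - 18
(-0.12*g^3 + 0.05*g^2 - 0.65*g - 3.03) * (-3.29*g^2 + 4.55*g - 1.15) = 0.3948*g^5 - 0.7105*g^4 + 2.504*g^3 + 6.9537*g^2 - 13.039*g + 3.4845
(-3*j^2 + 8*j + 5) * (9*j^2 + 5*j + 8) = -27*j^4 + 57*j^3 + 61*j^2 + 89*j + 40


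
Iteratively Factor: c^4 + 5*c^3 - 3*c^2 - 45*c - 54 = (c - 3)*(c^3 + 8*c^2 + 21*c + 18) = (c - 3)*(c + 3)*(c^2 + 5*c + 6) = (c - 3)*(c + 2)*(c + 3)*(c + 3)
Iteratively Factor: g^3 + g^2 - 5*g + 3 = (g - 1)*(g^2 + 2*g - 3) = (g - 1)*(g + 3)*(g - 1)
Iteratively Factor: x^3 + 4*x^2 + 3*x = (x + 1)*(x^2 + 3*x) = x*(x + 1)*(x + 3)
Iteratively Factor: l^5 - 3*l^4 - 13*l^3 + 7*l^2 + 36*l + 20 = (l + 1)*(l^4 - 4*l^3 - 9*l^2 + 16*l + 20) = (l + 1)^2*(l^3 - 5*l^2 - 4*l + 20) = (l + 1)^2*(l + 2)*(l^2 - 7*l + 10) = (l - 2)*(l + 1)^2*(l + 2)*(l - 5)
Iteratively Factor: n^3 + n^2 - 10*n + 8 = (n - 1)*(n^2 + 2*n - 8) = (n - 1)*(n + 4)*(n - 2)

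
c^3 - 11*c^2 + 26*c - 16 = (c - 8)*(c - 2)*(c - 1)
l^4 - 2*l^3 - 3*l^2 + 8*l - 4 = (l - 2)*(l - 1)^2*(l + 2)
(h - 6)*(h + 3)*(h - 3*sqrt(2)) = h^3 - 3*sqrt(2)*h^2 - 3*h^2 - 18*h + 9*sqrt(2)*h + 54*sqrt(2)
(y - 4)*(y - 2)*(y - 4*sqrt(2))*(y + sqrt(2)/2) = y^4 - 6*y^3 - 7*sqrt(2)*y^3/2 + 4*y^2 + 21*sqrt(2)*y^2 - 28*sqrt(2)*y + 24*y - 32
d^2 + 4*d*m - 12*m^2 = (d - 2*m)*(d + 6*m)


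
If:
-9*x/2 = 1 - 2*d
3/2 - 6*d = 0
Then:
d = 1/4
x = -1/9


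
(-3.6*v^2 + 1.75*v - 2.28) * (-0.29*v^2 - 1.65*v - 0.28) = 1.044*v^4 + 5.4325*v^3 - 1.2183*v^2 + 3.272*v + 0.6384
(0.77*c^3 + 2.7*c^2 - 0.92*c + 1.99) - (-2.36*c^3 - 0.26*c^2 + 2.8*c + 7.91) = 3.13*c^3 + 2.96*c^2 - 3.72*c - 5.92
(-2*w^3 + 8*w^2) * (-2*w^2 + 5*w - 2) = 4*w^5 - 26*w^4 + 44*w^3 - 16*w^2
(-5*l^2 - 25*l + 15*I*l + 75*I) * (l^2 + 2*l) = -5*l^4 - 35*l^3 + 15*I*l^3 - 50*l^2 + 105*I*l^2 + 150*I*l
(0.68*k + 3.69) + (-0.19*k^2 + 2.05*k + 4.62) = -0.19*k^2 + 2.73*k + 8.31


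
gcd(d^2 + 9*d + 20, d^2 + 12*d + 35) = d + 5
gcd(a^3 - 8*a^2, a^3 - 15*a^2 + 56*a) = a^2 - 8*a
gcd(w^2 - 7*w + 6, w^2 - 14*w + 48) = w - 6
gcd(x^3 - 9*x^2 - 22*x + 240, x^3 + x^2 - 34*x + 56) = 1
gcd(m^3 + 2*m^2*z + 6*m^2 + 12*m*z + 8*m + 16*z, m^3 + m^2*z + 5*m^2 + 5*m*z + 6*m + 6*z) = m + 2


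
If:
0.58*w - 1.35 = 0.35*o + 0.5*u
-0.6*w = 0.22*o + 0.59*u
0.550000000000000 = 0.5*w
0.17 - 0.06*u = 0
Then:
No Solution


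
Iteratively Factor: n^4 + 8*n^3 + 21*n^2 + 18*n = (n + 2)*(n^3 + 6*n^2 + 9*n) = (n + 2)*(n + 3)*(n^2 + 3*n) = n*(n + 2)*(n + 3)*(n + 3)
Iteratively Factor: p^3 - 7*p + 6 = (p - 1)*(p^2 + p - 6) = (p - 1)*(p + 3)*(p - 2)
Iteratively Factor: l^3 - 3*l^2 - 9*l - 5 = (l + 1)*(l^2 - 4*l - 5) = (l + 1)^2*(l - 5)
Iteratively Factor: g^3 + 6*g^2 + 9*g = (g)*(g^2 + 6*g + 9) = g*(g + 3)*(g + 3)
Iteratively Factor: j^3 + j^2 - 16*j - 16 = (j + 1)*(j^2 - 16) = (j - 4)*(j + 1)*(j + 4)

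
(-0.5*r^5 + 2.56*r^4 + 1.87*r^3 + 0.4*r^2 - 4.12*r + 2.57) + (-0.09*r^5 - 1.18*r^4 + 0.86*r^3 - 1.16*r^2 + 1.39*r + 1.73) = -0.59*r^5 + 1.38*r^4 + 2.73*r^3 - 0.76*r^2 - 2.73*r + 4.3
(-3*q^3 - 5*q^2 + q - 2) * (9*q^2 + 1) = -27*q^5 - 45*q^4 + 6*q^3 - 23*q^2 + q - 2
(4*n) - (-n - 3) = 5*n + 3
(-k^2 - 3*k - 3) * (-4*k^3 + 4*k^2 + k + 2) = 4*k^5 + 8*k^4 - k^3 - 17*k^2 - 9*k - 6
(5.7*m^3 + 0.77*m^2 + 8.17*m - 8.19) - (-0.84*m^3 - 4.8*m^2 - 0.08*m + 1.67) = 6.54*m^3 + 5.57*m^2 + 8.25*m - 9.86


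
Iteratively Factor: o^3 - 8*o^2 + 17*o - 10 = (o - 5)*(o^2 - 3*o + 2) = (o - 5)*(o - 1)*(o - 2)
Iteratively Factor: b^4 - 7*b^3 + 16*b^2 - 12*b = (b - 3)*(b^3 - 4*b^2 + 4*b) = (b - 3)*(b - 2)*(b^2 - 2*b) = b*(b - 3)*(b - 2)*(b - 2)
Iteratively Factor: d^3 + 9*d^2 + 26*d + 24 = (d + 3)*(d^2 + 6*d + 8) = (d + 2)*(d + 3)*(d + 4)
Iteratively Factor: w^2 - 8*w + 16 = (w - 4)*(w - 4)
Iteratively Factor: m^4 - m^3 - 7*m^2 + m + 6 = (m - 3)*(m^3 + 2*m^2 - m - 2) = (m - 3)*(m + 2)*(m^2 - 1) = (m - 3)*(m + 1)*(m + 2)*(m - 1)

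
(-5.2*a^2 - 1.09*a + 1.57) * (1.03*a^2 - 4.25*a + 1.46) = -5.356*a^4 + 20.9773*a^3 - 1.3424*a^2 - 8.2639*a + 2.2922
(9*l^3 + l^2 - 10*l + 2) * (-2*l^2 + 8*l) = -18*l^5 + 70*l^4 + 28*l^3 - 84*l^2 + 16*l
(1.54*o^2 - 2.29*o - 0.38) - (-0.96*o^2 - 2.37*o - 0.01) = 2.5*o^2 + 0.0800000000000001*o - 0.37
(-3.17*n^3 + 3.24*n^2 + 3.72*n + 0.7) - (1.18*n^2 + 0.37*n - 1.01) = -3.17*n^3 + 2.06*n^2 + 3.35*n + 1.71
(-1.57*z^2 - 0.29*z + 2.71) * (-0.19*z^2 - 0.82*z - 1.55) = 0.2983*z^4 + 1.3425*z^3 + 2.1564*z^2 - 1.7727*z - 4.2005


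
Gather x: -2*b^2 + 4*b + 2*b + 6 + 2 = -2*b^2 + 6*b + 8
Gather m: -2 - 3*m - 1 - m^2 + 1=-m^2 - 3*m - 2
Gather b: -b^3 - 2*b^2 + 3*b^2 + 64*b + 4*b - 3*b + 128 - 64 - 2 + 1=-b^3 + b^2 + 65*b + 63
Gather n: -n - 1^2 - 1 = -n - 2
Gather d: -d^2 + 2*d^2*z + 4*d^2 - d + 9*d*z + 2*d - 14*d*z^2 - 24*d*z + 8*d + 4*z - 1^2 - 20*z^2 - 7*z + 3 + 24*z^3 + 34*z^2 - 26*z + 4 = d^2*(2*z + 3) + d*(-14*z^2 - 15*z + 9) + 24*z^3 + 14*z^2 - 29*z + 6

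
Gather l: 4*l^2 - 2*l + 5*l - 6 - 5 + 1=4*l^2 + 3*l - 10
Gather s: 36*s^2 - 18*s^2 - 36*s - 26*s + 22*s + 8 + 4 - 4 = 18*s^2 - 40*s + 8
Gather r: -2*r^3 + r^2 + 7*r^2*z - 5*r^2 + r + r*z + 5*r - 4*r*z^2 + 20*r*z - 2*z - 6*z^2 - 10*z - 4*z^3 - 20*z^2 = -2*r^3 + r^2*(7*z - 4) + r*(-4*z^2 + 21*z + 6) - 4*z^3 - 26*z^2 - 12*z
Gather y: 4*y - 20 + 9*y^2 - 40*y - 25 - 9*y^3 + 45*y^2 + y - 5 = -9*y^3 + 54*y^2 - 35*y - 50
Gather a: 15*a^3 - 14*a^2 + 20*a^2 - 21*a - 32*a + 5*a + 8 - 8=15*a^3 + 6*a^2 - 48*a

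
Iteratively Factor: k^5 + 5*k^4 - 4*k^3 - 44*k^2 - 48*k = (k - 3)*(k^4 + 8*k^3 + 20*k^2 + 16*k) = k*(k - 3)*(k^3 + 8*k^2 + 20*k + 16) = k*(k - 3)*(k + 4)*(k^2 + 4*k + 4) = k*(k - 3)*(k + 2)*(k + 4)*(k + 2)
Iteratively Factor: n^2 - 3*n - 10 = (n - 5)*(n + 2)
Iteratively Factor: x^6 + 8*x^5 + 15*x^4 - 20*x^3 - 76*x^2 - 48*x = (x + 4)*(x^5 + 4*x^4 - x^3 - 16*x^2 - 12*x) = (x - 2)*(x + 4)*(x^4 + 6*x^3 + 11*x^2 + 6*x) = (x - 2)*(x + 1)*(x + 4)*(x^3 + 5*x^2 + 6*x) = (x - 2)*(x + 1)*(x + 2)*(x + 4)*(x^2 + 3*x) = (x - 2)*(x + 1)*(x + 2)*(x + 3)*(x + 4)*(x)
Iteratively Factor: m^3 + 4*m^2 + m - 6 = (m - 1)*(m^2 + 5*m + 6) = (m - 1)*(m + 3)*(m + 2)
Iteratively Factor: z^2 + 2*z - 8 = (z - 2)*(z + 4)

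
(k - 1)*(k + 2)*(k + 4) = k^3 + 5*k^2 + 2*k - 8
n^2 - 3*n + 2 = (n - 2)*(n - 1)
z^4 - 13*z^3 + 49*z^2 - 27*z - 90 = (z - 6)*(z - 5)*(z - 3)*(z + 1)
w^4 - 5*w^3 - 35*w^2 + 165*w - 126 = (w - 7)*(w - 3)*(w - 1)*(w + 6)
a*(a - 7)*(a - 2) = a^3 - 9*a^2 + 14*a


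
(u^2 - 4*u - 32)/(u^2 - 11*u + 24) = (u + 4)/(u - 3)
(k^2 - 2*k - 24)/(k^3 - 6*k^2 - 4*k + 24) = (k + 4)/(k^2 - 4)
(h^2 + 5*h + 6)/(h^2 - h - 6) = (h + 3)/(h - 3)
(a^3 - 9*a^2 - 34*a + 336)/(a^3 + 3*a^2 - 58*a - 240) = (a - 7)/(a + 5)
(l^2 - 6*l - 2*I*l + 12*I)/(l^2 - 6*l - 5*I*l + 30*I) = (l - 2*I)/(l - 5*I)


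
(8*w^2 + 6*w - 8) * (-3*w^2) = -24*w^4 - 18*w^3 + 24*w^2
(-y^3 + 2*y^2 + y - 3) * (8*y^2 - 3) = -8*y^5 + 16*y^4 + 11*y^3 - 30*y^2 - 3*y + 9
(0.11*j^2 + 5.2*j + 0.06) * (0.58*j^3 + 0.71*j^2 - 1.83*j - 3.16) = 0.0638*j^5 + 3.0941*j^4 + 3.5255*j^3 - 9.821*j^2 - 16.5418*j - 0.1896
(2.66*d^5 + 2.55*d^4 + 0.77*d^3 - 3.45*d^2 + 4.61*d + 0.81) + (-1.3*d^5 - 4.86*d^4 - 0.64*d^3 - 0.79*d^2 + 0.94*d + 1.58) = 1.36*d^5 - 2.31*d^4 + 0.13*d^3 - 4.24*d^2 + 5.55*d + 2.39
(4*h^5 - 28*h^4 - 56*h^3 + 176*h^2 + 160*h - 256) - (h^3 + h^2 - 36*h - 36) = 4*h^5 - 28*h^4 - 57*h^3 + 175*h^2 + 196*h - 220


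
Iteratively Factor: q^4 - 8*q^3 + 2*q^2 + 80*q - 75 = (q - 5)*(q^3 - 3*q^2 - 13*q + 15) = (q - 5)^2*(q^2 + 2*q - 3) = (q - 5)^2*(q + 3)*(q - 1)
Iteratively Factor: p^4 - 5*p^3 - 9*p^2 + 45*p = (p - 3)*(p^3 - 2*p^2 - 15*p) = p*(p - 3)*(p^2 - 2*p - 15) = p*(p - 3)*(p + 3)*(p - 5)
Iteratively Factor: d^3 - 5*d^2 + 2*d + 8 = (d - 4)*(d^2 - d - 2) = (d - 4)*(d - 2)*(d + 1)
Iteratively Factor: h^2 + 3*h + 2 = (h + 2)*(h + 1)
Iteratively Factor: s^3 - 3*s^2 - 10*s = (s - 5)*(s^2 + 2*s) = (s - 5)*(s + 2)*(s)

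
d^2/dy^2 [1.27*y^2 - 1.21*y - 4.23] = 2.54000000000000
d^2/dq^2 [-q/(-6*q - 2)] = -3/(3*q + 1)^3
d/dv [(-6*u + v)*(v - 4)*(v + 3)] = -12*u*v + 6*u + 3*v^2 - 2*v - 12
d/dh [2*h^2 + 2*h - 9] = 4*h + 2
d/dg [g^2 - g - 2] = 2*g - 1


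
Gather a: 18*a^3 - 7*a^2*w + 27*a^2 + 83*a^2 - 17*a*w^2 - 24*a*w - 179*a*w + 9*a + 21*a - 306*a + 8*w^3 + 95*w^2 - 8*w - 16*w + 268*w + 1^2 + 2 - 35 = 18*a^3 + a^2*(110 - 7*w) + a*(-17*w^2 - 203*w - 276) + 8*w^3 + 95*w^2 + 244*w - 32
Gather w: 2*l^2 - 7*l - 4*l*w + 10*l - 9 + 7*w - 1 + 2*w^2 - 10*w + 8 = 2*l^2 + 3*l + 2*w^2 + w*(-4*l - 3) - 2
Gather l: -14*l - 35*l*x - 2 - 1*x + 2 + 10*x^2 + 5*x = l*(-35*x - 14) + 10*x^2 + 4*x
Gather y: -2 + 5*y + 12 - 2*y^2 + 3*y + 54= -2*y^2 + 8*y + 64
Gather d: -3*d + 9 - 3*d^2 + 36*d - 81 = -3*d^2 + 33*d - 72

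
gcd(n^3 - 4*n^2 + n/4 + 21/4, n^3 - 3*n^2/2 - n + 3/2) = n^2 - n/2 - 3/2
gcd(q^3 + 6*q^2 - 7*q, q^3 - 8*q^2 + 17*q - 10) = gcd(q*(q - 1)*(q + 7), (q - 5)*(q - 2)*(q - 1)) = q - 1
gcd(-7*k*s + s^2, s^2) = s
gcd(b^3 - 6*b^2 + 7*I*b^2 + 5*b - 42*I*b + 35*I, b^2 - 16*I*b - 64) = 1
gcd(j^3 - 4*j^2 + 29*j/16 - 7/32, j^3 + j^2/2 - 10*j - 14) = j - 7/2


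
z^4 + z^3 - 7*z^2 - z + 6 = (z - 2)*(z - 1)*(z + 1)*(z + 3)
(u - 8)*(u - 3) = u^2 - 11*u + 24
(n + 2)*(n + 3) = n^2 + 5*n + 6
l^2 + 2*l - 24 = (l - 4)*(l + 6)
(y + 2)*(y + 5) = y^2 + 7*y + 10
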